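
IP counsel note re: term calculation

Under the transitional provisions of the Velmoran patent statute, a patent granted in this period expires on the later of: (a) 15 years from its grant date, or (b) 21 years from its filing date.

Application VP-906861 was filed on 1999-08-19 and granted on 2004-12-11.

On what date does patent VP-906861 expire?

August 19, 2020

(a) grant + 15 years → 11 December 2019.
(b) filing + 21 years → 19 August 2020.
Later of the two: 19 August 2020.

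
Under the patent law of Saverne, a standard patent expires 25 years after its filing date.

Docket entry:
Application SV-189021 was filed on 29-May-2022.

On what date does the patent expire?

May 29, 2047

Filing date + 25 years → 29 May 2047.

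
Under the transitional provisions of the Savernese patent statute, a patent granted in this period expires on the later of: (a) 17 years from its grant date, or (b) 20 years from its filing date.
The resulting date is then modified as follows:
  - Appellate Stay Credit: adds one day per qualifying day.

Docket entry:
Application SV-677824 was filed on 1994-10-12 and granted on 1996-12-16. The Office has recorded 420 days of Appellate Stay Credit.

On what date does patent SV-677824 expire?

(a) grant + 17 years → 16 December 2013.
(b) filing + 20 years → 12 October 2014.
Later of the two: 12 October 2014.
Appellate Stay Credit: +420 days → 6 December 2015.

2015-12-06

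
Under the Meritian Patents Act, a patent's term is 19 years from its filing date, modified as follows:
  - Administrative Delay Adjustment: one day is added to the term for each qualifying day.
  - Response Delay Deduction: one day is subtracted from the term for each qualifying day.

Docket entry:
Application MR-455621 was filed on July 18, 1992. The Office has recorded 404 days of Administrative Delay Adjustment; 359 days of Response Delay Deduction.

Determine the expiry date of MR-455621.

September 1, 2011

Base term: filing date + 19 years → 18 July 2011.
Administrative Delay Adjustment: +404 days → 25 August 2012.
Response Delay Deduction: −359 days → 1 September 2011.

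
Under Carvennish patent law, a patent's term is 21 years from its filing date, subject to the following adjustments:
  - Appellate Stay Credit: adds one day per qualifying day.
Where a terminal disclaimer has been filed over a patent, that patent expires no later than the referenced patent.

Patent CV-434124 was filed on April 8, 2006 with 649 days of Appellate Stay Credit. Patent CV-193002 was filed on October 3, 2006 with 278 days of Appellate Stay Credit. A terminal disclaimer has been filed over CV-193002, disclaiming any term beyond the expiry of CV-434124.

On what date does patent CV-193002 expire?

2028-07-07

Natural term of CV-193002:
  Base: filing + 21 years → 3 October 2027.
  Appellate Stay Credit: +278 days → 7 July 2028.
Expiry of referenced patent CV-434124:
  Base: filing + 21 years → 8 April 2027.
  Appellate Stay Credit: +649 days → 16 January 2029.
Terminal disclaimer: CV-193002 expires on the earlier of 7 July 2028 and 16 January 2029.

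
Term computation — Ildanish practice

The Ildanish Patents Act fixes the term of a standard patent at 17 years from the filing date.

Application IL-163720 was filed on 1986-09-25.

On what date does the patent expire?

2003-09-25

Filing date + 17 years → 25 September 2003.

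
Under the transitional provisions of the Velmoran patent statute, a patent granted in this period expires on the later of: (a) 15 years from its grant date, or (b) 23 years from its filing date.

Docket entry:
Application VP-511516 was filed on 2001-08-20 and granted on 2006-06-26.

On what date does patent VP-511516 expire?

(a) grant + 15 years → 26 June 2021.
(b) filing + 23 years → 20 August 2024.
Later of the two: 20 August 2024.

2024-08-20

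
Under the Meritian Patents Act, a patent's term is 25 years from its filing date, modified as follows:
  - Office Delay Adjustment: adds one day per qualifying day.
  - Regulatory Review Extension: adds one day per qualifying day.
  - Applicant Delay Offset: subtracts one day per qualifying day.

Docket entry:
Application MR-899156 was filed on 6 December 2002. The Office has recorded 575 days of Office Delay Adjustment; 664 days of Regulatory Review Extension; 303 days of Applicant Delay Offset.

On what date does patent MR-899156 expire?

Base term: filing date + 25 years → 6 December 2027.
Office Delay Adjustment: +575 days → 3 July 2029.
Regulatory Review Extension: +664 days → 28 April 2031.
Applicant Delay Offset: −303 days → 29 June 2030.

June 29, 2030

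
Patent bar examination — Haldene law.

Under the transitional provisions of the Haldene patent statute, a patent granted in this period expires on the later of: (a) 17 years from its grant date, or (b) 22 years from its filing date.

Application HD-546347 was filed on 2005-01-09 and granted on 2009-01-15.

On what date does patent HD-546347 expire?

(a) grant + 17 years → 15 January 2026.
(b) filing + 22 years → 9 January 2027.
Later of the two: 9 January 2027.

2027-01-09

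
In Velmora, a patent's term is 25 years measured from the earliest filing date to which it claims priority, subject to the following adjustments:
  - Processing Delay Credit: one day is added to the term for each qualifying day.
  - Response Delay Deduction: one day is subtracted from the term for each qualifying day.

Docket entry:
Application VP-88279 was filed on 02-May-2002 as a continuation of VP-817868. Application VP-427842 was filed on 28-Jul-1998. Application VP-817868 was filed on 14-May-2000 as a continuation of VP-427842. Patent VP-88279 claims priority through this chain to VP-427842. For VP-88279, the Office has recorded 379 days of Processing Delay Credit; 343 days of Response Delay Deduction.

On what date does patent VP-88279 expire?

September 2, 2023

Earliest priority filing: 28 July 1998.
Base term: 28 July 1998 + 25 years → 28 July 2023.
Processing Delay Credit: +379 days → 10 August 2024.
Response Delay Deduction: −343 days → 2 September 2023.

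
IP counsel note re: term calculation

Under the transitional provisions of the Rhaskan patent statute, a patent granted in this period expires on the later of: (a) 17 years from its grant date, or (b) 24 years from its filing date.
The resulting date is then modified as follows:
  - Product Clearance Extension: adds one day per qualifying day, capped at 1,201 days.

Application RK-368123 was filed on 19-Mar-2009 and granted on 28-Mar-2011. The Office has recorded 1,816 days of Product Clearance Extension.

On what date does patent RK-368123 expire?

2036-07-02

(a) grant + 17 years → 28 March 2028.
(b) filing + 24 years → 19 March 2033.
Later of the two: 19 March 2033.
Product Clearance Extension: 1816 days claimed exceeds the 1201-day cap, so +1201 days → 2 July 2036.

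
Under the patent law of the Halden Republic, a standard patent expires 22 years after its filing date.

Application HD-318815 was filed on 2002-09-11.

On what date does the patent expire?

2024-09-11

Filing date + 22 years → 11 September 2024.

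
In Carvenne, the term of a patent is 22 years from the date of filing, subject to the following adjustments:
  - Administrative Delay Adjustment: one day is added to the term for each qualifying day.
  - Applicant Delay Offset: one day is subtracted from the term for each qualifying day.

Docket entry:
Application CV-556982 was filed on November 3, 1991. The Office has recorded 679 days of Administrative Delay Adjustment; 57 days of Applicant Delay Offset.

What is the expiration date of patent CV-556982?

July 18, 2015

Base term: filing date + 22 years → 3 November 2013.
Administrative Delay Adjustment: +679 days → 13 September 2015.
Applicant Delay Offset: −57 days → 18 July 2015.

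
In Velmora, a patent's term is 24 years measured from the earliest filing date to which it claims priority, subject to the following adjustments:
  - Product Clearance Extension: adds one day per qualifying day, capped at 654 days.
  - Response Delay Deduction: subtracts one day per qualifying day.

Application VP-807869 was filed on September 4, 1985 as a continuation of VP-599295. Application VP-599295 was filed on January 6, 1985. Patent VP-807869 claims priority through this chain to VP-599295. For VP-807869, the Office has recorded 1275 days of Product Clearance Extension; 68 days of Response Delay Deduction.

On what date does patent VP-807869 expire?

2010-08-15

Earliest priority filing: 6 January 1985.
Base term: 6 January 1985 + 24 years → 6 January 2009.
Product Clearance Extension: 1275 days claimed exceeds the 654-day cap, so +654 days → 22 October 2010.
Response Delay Deduction: −68 days → 15 August 2010.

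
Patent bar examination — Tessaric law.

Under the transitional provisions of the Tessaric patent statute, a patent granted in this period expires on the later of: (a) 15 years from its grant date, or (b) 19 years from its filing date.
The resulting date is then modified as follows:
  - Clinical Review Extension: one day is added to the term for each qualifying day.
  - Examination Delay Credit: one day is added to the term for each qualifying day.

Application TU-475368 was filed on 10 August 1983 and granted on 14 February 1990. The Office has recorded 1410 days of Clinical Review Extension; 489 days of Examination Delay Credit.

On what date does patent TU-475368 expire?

April 28, 2010

(a) grant + 15 years → 14 February 2005.
(b) filing + 19 years → 10 August 2002.
Later of the two: 14 February 2005.
Clinical Review Extension: +1410 days → 25 December 2008.
Examination Delay Credit: +489 days → 28 April 2010.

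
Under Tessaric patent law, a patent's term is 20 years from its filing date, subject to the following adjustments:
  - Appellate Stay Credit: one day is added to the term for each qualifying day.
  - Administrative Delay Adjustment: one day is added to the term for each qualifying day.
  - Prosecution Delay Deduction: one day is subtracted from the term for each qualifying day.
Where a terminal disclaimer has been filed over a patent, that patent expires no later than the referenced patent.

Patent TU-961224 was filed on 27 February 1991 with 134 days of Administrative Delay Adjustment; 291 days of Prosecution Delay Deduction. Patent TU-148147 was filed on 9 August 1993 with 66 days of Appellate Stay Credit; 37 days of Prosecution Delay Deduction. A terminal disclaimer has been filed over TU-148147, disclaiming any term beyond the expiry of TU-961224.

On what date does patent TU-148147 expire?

Natural term of TU-148147:
  Base: filing + 20 years → 9 August 2013.
  Appellate Stay Credit: +66 days → 14 October 2013.
  Prosecution Delay Deduction: −37 days → 7 September 2013.
Expiry of referenced patent TU-961224:
  Base: filing + 20 years → 27 February 2011.
  Administrative Delay Adjustment: +134 days → 11 July 2011.
  Prosecution Delay Deduction: −291 days → 23 September 2010.
Terminal disclaimer: TU-148147 expires on the earlier of 7 September 2013 and 23 September 2010.

September 23, 2010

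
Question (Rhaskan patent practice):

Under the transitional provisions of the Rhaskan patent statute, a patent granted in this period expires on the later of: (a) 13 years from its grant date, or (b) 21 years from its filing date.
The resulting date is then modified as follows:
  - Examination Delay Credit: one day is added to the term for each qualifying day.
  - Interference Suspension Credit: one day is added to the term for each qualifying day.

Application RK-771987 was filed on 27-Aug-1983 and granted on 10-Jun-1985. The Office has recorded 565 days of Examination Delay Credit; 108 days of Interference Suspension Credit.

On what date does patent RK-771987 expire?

(a) grant + 13 years → 10 June 1998.
(b) filing + 21 years → 27 August 2004.
Later of the two: 27 August 2004.
Examination Delay Credit: +565 days → 15 March 2006.
Interference Suspension Credit: +108 days → 1 July 2006.

2006-07-01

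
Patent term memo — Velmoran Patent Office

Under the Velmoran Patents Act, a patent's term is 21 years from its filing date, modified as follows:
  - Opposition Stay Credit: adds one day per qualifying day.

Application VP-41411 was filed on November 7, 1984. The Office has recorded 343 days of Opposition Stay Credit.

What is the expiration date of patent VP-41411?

October 16, 2006

Base term: filing date + 21 years → 7 November 2005.
Opposition Stay Credit: +343 days → 16 October 2006.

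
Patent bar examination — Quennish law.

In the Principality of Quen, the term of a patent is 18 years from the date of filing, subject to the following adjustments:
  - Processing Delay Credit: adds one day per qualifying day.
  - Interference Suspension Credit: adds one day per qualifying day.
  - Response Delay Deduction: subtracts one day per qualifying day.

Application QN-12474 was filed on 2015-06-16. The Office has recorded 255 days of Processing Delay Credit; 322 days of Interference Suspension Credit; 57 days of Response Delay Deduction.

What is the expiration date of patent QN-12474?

November 18, 2034

Base term: filing date + 18 years → 16 June 2033.
Processing Delay Credit: +255 days → 26 February 2034.
Interference Suspension Credit: +322 days → 14 January 2035.
Response Delay Deduction: −57 days → 18 November 2034.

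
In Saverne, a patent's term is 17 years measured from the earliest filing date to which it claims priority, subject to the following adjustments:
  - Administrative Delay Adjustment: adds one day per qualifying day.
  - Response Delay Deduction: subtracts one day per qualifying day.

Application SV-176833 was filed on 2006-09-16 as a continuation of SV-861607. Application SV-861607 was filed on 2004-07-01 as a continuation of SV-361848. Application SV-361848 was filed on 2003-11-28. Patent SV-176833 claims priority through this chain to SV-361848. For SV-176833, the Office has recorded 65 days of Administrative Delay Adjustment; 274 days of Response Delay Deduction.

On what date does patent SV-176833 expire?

Earliest priority filing: 28 November 2003.
Base term: 28 November 2003 + 17 years → 28 November 2020.
Administrative Delay Adjustment: +65 days → 1 February 2021.
Response Delay Deduction: −274 days → 3 May 2020.

2020-05-03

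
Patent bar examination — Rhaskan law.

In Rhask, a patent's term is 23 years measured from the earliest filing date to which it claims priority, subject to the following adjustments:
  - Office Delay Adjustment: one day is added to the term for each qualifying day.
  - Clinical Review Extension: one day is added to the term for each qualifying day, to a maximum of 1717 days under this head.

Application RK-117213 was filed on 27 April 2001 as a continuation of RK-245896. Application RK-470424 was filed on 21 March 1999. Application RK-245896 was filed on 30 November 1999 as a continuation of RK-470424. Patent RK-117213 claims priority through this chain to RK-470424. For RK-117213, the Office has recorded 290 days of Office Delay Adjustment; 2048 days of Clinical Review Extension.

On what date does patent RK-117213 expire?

Earliest priority filing: 21 March 1999.
Base term: 21 March 1999 + 23 years → 21 March 2022.
Office Delay Adjustment: +290 days → 5 January 2023.
Clinical Review Extension: 2048 days claimed exceeds the 1717-day cap, so +1717 days → 18 September 2027.

September 18, 2027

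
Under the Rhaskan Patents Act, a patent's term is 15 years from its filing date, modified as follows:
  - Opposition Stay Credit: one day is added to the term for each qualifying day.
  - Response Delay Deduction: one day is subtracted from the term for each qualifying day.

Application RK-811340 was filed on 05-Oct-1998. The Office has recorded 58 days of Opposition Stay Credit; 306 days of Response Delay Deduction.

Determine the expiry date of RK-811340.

Base term: filing date + 15 years → 5 October 2013.
Opposition Stay Credit: +58 days → 2 December 2013.
Response Delay Deduction: −306 days → 30 January 2013.

January 30, 2013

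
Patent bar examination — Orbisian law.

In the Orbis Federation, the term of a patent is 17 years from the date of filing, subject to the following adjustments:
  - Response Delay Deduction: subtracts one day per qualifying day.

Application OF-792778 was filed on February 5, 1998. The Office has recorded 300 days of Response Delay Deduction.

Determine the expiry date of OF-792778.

April 11, 2014

Base term: filing date + 17 years → 5 February 2015.
Response Delay Deduction: −300 days → 11 April 2014.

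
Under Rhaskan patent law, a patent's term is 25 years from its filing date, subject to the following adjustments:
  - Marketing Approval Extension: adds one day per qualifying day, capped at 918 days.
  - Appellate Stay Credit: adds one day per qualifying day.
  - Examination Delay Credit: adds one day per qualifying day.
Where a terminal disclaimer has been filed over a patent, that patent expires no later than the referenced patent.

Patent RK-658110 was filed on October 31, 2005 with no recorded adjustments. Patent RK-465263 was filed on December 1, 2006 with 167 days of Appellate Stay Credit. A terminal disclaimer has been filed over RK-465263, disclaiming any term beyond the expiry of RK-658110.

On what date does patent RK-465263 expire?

2030-10-31

Natural term of RK-465263:
  Base: filing + 25 years → 1 December 2031.
  Appellate Stay Credit: +167 days → 16 May 2032.
Expiry of referenced patent RK-658110:
  Base: filing + 25 years → 31 October 2030.
Terminal disclaimer: RK-465263 expires on the earlier of 16 May 2032 and 31 October 2030.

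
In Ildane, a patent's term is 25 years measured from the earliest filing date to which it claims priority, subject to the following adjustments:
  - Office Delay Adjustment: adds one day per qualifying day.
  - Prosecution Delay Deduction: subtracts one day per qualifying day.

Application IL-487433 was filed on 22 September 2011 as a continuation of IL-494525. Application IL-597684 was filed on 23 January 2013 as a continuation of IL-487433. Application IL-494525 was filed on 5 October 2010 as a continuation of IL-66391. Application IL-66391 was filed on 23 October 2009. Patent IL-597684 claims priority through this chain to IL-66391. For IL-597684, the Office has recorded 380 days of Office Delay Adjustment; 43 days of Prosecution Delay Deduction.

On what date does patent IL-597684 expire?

September 25, 2035

Earliest priority filing: 23 October 2009.
Base term: 23 October 2009 + 25 years → 23 October 2034.
Office Delay Adjustment: +380 days → 7 November 2035.
Prosecution Delay Deduction: −43 days → 25 September 2035.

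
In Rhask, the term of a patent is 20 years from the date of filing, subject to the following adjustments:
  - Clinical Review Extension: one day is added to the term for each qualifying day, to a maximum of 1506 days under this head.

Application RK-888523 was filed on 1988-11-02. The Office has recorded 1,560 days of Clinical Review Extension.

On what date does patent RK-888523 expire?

Base term: filing date + 20 years → 2 November 2008.
Clinical Review Extension: 1560 days claimed exceeds the 1506-day cap, so +1506 days → 17 December 2012.

2012-12-17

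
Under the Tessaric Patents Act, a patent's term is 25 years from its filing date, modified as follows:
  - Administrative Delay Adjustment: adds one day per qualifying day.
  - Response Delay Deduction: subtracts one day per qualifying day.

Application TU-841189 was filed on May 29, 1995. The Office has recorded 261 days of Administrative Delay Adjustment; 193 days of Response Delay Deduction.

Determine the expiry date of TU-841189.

2020-08-05

Base term: filing date + 25 years → 29 May 2020.
Administrative Delay Adjustment: +261 days → 14 February 2021.
Response Delay Deduction: −193 days → 5 August 2020.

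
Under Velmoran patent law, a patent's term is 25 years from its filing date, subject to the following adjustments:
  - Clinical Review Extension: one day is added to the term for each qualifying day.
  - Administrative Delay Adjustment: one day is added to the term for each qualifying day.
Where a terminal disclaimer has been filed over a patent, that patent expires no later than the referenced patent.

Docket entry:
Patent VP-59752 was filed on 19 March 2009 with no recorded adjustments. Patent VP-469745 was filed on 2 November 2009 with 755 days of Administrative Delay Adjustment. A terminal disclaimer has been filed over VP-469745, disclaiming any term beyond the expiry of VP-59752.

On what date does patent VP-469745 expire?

Natural term of VP-469745:
  Base: filing + 25 years → 2 November 2034.
  Administrative Delay Adjustment: +755 days → 26 November 2036.
Expiry of referenced patent VP-59752:
  Base: filing + 25 years → 19 March 2034.
Terminal disclaimer: VP-469745 expires on the earlier of 26 November 2036 and 19 March 2034.

2034-03-19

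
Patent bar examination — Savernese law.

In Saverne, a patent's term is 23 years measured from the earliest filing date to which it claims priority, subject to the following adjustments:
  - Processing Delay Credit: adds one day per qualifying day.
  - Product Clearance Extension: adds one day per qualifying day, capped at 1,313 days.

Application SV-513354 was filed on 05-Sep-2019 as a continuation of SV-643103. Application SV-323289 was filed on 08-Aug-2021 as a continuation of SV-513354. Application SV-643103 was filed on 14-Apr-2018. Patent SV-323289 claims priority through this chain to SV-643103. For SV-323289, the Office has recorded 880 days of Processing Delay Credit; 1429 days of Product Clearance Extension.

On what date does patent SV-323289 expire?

Earliest priority filing: 14 April 2018.
Base term: 14 April 2018 + 23 years → 14 April 2041.
Processing Delay Credit: +880 days → 11 September 2043.
Product Clearance Extension: 1429 days claimed exceeds the 1313-day cap, so +1313 days → 16 April 2047.

April 16, 2047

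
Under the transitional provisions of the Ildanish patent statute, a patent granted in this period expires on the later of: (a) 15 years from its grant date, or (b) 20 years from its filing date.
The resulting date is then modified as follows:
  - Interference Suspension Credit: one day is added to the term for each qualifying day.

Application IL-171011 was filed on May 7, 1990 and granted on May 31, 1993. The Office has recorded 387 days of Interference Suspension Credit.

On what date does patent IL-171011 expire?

(a) grant + 15 years → 31 May 2008.
(b) filing + 20 years → 7 May 2010.
Later of the two: 7 May 2010.
Interference Suspension Credit: +387 days → 29 May 2011.

May 29, 2011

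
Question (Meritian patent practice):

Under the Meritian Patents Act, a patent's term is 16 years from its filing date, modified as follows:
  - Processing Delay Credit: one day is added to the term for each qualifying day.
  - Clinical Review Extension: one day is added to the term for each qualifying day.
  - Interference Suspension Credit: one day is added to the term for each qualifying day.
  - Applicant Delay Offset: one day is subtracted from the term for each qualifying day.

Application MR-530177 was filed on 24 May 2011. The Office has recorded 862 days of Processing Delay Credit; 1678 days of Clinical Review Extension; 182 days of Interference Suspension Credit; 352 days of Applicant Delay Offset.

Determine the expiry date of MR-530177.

2033-11-18

Base term: filing date + 16 years → 24 May 2027.
Processing Delay Credit: +862 days → 2 October 2029.
Clinical Review Extension: +1678 days → 7 May 2034.
Interference Suspension Credit: +182 days → 5 November 2034.
Applicant Delay Offset: −352 days → 18 November 2033.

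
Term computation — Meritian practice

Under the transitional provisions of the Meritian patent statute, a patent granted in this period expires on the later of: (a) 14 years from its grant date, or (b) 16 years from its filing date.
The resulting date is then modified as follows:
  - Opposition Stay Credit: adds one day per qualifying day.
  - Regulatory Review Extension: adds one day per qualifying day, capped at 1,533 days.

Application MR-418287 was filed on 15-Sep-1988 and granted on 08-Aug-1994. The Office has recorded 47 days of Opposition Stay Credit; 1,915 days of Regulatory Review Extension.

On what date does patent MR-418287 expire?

December 5, 2012

(a) grant + 14 years → 8 August 2008.
(b) filing + 16 years → 15 September 2004.
Later of the two: 8 August 2008.
Opposition Stay Credit: +47 days → 24 September 2008.
Regulatory Review Extension: 1915 days claimed exceeds the 1533-day cap, so +1533 days → 5 December 2012.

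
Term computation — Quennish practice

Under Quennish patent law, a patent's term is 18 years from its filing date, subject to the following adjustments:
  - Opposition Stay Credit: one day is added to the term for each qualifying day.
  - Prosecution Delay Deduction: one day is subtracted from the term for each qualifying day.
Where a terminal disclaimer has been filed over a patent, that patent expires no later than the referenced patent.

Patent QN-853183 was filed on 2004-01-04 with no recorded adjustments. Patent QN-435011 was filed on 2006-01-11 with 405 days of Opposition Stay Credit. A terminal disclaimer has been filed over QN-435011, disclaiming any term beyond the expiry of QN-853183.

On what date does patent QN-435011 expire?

2022-01-04

Natural term of QN-435011:
  Base: filing + 18 years → 11 January 2024.
  Opposition Stay Credit: +405 days → 19 February 2025.
Expiry of referenced patent QN-853183:
  Base: filing + 18 years → 4 January 2022.
Terminal disclaimer: QN-435011 expires on the earlier of 19 February 2025 and 4 January 2022.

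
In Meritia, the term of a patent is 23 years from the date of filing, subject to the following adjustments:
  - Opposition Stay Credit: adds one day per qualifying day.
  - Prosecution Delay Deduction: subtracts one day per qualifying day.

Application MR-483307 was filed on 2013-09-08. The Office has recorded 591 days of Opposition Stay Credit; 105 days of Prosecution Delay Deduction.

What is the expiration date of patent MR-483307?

Base term: filing date + 23 years → 8 September 2036.
Opposition Stay Credit: +591 days → 22 April 2038.
Prosecution Delay Deduction: −105 days → 7 January 2038.

2038-01-07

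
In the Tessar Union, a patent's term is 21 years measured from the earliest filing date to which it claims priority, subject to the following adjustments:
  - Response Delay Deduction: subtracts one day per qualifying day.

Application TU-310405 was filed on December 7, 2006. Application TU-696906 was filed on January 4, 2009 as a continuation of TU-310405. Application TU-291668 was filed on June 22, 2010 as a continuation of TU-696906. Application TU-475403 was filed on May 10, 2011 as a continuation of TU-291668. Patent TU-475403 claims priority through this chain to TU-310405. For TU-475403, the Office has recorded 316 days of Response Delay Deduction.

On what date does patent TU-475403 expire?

January 25, 2027

Earliest priority filing: 7 December 2006.
Base term: 7 December 2006 + 21 years → 7 December 2027.
Response Delay Deduction: −316 days → 25 January 2027.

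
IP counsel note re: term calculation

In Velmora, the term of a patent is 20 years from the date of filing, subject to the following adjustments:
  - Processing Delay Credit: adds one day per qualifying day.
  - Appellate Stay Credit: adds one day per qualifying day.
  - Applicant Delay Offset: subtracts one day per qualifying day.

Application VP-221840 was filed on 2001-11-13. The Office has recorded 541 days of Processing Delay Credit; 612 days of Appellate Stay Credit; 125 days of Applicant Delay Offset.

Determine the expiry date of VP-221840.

Base term: filing date + 20 years → 13 November 2021.
Processing Delay Credit: +541 days → 8 May 2023.
Appellate Stay Credit: +612 days → 9 January 2025.
Applicant Delay Offset: −125 days → 6 September 2024.

2024-09-06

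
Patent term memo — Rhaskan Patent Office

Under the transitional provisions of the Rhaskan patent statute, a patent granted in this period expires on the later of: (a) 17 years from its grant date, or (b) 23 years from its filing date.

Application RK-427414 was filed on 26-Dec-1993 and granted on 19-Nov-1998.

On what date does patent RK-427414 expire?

December 26, 2016

(a) grant + 17 years → 19 November 2015.
(b) filing + 23 years → 26 December 2016.
Later of the two: 26 December 2016.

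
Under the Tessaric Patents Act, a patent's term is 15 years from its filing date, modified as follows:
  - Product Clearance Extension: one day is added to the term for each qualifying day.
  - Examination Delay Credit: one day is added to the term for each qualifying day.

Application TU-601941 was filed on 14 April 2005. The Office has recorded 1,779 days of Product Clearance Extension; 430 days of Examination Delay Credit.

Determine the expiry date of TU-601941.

May 2, 2026

Base term: filing date + 15 years → 14 April 2020.
Product Clearance Extension: +1779 days → 26 February 2025.
Examination Delay Credit: +430 days → 2 May 2026.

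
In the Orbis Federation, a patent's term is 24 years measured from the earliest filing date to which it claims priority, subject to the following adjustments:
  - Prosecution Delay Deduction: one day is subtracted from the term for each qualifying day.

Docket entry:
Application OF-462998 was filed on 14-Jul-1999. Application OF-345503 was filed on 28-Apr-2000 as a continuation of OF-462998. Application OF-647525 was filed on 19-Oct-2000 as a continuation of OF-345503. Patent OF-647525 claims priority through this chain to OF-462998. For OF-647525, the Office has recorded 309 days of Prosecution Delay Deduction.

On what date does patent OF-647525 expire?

Earliest priority filing: 14 July 1999.
Base term: 14 July 1999 + 24 years → 14 July 2023.
Prosecution Delay Deduction: −309 days → 8 September 2022.

2022-09-08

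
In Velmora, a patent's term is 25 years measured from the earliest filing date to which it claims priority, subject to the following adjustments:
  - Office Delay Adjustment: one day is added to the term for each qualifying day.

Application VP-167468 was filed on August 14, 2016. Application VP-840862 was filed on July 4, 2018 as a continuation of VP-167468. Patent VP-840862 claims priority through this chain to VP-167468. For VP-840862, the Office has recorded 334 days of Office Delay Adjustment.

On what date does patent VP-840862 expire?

July 14, 2042

Earliest priority filing: 14 August 2016.
Base term: 14 August 2016 + 25 years → 14 August 2041.
Office Delay Adjustment: +334 days → 14 July 2042.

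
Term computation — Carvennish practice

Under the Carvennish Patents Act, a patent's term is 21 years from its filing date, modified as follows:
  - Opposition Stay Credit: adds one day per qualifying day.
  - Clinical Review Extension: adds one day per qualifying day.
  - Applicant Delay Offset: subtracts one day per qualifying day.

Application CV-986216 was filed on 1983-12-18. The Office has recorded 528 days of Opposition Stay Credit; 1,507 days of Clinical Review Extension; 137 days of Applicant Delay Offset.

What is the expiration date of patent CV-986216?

February 28, 2010

Base term: filing date + 21 years → 18 December 2004.
Opposition Stay Credit: +528 days → 30 May 2006.
Clinical Review Extension: +1507 days → 15 July 2010.
Applicant Delay Offset: −137 days → 28 February 2010.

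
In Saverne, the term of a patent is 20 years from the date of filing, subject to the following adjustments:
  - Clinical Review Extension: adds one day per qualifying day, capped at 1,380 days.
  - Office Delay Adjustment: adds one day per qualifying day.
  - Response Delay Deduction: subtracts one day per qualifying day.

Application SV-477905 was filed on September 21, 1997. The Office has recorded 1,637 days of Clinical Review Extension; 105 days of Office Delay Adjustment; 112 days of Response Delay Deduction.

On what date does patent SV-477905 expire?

June 25, 2021

Base term: filing date + 20 years → 21 September 2017.
Clinical Review Extension: 1637 days claimed exceeds the 1380-day cap, so +1380 days → 2 July 2021.
Office Delay Adjustment: +105 days → 15 October 2021.
Response Delay Deduction: −112 days → 25 June 2021.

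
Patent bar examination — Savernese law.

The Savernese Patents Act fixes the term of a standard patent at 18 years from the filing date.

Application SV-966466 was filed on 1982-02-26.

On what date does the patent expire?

2000-02-26

Filing date + 18 years → 26 February 2000.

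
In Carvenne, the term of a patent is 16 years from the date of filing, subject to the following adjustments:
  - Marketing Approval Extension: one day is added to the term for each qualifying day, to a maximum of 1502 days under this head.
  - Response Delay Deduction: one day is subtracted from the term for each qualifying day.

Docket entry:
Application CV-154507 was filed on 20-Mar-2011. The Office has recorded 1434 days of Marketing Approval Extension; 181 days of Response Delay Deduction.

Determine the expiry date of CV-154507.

Base term: filing date + 16 years → 20 March 2027.
Marketing Approval Extension: 1434 days (within the 1502-day cap) → +1434 days → 21 February 2031.
Response Delay Deduction: −181 days → 24 August 2030.

August 24, 2030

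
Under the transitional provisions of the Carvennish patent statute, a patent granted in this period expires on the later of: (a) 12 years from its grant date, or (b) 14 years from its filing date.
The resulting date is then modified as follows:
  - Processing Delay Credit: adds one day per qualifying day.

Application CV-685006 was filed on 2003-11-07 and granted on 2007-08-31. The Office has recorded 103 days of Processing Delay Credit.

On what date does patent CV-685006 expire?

December 12, 2019

(a) grant + 12 years → 31 August 2019.
(b) filing + 14 years → 7 November 2017.
Later of the two: 31 August 2019.
Processing Delay Credit: +103 days → 12 December 2019.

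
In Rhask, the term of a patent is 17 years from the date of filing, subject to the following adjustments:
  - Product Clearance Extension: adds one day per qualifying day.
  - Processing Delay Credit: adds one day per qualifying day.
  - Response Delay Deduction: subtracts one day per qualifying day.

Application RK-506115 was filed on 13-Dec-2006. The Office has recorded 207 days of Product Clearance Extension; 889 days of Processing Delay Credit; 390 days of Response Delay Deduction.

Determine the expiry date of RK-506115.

November 18, 2025

Base term: filing date + 17 years → 13 December 2023.
Product Clearance Extension: +207 days → 7 July 2024.
Processing Delay Credit: +889 days → 13 December 2026.
Response Delay Deduction: −390 days → 18 November 2025.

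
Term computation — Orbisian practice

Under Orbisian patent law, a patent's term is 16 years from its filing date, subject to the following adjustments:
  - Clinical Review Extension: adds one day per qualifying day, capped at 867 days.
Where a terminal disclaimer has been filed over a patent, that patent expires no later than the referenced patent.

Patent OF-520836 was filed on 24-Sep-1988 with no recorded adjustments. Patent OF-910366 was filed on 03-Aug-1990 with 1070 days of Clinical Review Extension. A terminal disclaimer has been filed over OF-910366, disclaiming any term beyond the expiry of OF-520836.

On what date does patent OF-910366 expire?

Natural term of OF-910366:
  Base: filing + 16 years → 3 August 2006.
  Clinical Review Extension: 1070 days claimed exceeds the 867-day cap, so +867 days → 17 December 2008.
Expiry of referenced patent OF-520836:
  Base: filing + 16 years → 24 September 2004.
Terminal disclaimer: OF-910366 expires on the earlier of 17 December 2008 and 24 September 2004.

September 24, 2004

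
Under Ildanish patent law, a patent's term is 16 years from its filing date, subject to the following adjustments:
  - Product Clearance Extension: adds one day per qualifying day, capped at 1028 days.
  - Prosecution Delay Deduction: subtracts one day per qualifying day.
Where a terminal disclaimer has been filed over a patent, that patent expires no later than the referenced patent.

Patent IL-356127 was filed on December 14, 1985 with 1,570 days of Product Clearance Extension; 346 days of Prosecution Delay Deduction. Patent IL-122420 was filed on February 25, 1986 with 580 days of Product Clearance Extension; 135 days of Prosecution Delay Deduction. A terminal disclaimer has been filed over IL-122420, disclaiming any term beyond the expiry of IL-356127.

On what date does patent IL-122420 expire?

May 16, 2003

Natural term of IL-122420:
  Base: filing + 16 years → 25 February 2002.
  Product Clearance Extension: 580 days (within the 1028-day cap) → +580 days → 28 September 2003.
  Prosecution Delay Deduction: −135 days → 16 May 2003.
Expiry of referenced patent IL-356127:
  Base: filing + 16 years → 14 December 2001.
  Product Clearance Extension: 1570 days claimed exceeds the 1028-day cap, so +1028 days → 7 October 2004.
  Prosecution Delay Deduction: −346 days → 27 October 2003.
Terminal disclaimer: IL-122420 expires on the earlier of 16 May 2003 and 27 October 2003.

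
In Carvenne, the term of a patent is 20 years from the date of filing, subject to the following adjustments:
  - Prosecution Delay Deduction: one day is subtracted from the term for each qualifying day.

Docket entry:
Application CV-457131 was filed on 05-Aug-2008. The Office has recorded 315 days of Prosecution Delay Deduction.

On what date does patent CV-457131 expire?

2027-09-25

Base term: filing date + 20 years → 5 August 2028.
Prosecution Delay Deduction: −315 days → 25 September 2027.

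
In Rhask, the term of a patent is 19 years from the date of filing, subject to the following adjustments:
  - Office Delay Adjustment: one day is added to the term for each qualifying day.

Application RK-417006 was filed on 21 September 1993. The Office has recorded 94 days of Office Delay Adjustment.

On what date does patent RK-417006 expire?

December 24, 2012

Base term: filing date + 19 years → 21 September 2012.
Office Delay Adjustment: +94 days → 24 December 2012.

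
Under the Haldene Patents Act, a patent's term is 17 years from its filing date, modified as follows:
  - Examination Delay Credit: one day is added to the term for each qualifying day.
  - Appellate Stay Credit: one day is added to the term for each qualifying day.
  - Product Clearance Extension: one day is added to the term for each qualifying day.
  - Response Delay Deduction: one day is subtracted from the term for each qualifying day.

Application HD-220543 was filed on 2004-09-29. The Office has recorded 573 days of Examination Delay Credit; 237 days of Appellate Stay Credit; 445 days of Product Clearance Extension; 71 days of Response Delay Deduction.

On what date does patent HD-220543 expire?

December 26, 2024

Base term: filing date + 17 years → 29 September 2021.
Examination Delay Credit: +573 days → 25 April 2023.
Appellate Stay Credit: +237 days → 18 December 2023.
Product Clearance Extension: +445 days → 7 March 2025.
Response Delay Deduction: −71 days → 26 December 2024.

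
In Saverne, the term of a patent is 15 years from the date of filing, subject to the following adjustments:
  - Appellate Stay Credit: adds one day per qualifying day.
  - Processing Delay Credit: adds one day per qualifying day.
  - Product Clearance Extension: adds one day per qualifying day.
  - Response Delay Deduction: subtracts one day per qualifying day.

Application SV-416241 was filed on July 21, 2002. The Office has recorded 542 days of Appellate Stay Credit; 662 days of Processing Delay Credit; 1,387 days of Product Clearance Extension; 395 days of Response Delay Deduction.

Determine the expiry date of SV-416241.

2023-07-26

Base term: filing date + 15 years → 21 July 2017.
Appellate Stay Credit: +542 days → 14 January 2019.
Processing Delay Credit: +662 days → 6 November 2020.
Product Clearance Extension: +1387 days → 24 August 2024.
Response Delay Deduction: −395 days → 26 July 2023.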